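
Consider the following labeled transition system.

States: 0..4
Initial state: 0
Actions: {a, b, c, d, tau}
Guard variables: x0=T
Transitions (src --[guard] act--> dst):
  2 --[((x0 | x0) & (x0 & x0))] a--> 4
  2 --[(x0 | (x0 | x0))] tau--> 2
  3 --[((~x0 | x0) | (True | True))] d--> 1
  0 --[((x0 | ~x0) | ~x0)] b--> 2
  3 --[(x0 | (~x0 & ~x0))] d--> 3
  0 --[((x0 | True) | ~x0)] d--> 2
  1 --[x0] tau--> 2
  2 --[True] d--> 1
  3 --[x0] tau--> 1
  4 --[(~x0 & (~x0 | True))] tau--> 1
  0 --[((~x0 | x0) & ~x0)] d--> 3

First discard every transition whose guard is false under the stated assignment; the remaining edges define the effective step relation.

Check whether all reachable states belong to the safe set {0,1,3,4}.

Allowed set {0,1,3,4}
Reach set: {0,1,2,4}
  0: ✓
  1: ✓
  2: VIOLATES
  4: ✓
reach 2 via b — violates

Answer: INVARIANT VIOLATED at state 2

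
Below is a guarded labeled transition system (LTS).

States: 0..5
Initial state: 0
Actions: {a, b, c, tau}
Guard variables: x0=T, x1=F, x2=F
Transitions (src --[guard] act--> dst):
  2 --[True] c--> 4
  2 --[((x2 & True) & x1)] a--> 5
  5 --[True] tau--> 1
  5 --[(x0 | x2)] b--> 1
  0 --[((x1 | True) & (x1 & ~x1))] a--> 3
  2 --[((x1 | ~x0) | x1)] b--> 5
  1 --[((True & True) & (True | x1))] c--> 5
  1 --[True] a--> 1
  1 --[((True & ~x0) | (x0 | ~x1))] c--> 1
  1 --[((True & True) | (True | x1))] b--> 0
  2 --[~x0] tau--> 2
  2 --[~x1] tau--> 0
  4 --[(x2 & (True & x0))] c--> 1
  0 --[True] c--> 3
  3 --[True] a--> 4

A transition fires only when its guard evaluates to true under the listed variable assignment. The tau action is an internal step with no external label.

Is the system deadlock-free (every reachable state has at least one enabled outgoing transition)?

Reach set: {0,3,4}
  0: c→3  [1 exit(s)]
  3: a→4  [1 exit(s)]
  4: ∅  [STUCK]
Path to 4: c·a

Answer: DEADLOCK at state 4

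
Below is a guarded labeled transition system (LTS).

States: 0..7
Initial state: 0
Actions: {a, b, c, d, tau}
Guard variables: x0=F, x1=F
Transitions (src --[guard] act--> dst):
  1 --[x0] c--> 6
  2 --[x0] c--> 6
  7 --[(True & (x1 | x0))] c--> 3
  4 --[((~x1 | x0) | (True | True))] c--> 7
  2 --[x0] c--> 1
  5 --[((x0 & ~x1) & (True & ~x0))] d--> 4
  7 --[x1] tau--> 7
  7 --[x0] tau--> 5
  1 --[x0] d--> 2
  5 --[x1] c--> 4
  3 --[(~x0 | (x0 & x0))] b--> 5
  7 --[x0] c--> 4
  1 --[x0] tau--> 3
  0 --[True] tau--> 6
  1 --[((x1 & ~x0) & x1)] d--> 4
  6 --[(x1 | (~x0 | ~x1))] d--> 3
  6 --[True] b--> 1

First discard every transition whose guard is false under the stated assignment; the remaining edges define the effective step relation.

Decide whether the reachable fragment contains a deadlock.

Reachable = {0,1,3,5,6}
  0: tau→6  [deg 1]
  1: ∅  [no exit]
  3: b→5  [deg 1]
  5: ∅  [no exit]
  6: b→1  d→3  [deg 2]
trace reaching 1: tau·b

Answer: DEADLOCK at state 1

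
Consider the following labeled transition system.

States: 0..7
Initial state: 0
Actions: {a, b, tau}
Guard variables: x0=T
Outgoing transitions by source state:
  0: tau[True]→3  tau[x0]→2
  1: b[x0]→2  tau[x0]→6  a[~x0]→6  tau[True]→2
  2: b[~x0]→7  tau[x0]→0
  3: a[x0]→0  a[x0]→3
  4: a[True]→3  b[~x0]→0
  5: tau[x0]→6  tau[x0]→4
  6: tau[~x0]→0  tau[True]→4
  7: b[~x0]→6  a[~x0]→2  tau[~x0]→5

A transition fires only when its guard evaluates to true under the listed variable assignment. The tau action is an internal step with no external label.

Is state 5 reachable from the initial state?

After dropping false guards: 12 live edges.
Layer 0: {0}
Layer 1: {2,3}  total {0,2,3}
Reachable = {0,2,3}

Answer: UNREACHABLE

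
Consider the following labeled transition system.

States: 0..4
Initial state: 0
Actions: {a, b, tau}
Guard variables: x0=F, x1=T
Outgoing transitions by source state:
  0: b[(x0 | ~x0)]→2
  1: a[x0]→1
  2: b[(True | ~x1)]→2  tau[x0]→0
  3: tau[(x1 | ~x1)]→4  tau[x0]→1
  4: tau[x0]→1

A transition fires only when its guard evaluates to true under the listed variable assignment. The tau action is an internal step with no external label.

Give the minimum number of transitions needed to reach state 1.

Answer: UNREACHABLE

Trace:
Breadth-first toward 1:
  L0 = {0}
  L1 = {2}
1 never appears.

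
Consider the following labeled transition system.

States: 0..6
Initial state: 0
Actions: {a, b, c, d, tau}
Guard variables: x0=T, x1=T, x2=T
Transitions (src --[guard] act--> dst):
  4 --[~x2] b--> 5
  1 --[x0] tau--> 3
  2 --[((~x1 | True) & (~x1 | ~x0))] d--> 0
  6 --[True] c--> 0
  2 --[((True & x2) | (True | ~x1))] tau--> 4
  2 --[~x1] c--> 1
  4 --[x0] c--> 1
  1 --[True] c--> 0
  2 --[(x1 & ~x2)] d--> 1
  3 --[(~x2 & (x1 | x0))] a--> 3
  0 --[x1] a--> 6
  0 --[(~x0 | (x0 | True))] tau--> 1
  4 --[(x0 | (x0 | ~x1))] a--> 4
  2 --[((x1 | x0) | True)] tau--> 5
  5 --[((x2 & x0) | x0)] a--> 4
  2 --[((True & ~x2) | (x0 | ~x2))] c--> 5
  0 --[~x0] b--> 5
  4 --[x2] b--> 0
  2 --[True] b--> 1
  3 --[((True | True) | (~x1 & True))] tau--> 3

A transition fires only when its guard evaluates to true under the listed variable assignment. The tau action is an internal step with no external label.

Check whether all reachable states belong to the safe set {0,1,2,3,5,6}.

Answer: INVARIANT HOLDS

Working:
Safe = {0,1,2,3,5,6}
R = {0,1,3,6}
  0: ✓
  1: ✓
  3: ✓
  6: ✓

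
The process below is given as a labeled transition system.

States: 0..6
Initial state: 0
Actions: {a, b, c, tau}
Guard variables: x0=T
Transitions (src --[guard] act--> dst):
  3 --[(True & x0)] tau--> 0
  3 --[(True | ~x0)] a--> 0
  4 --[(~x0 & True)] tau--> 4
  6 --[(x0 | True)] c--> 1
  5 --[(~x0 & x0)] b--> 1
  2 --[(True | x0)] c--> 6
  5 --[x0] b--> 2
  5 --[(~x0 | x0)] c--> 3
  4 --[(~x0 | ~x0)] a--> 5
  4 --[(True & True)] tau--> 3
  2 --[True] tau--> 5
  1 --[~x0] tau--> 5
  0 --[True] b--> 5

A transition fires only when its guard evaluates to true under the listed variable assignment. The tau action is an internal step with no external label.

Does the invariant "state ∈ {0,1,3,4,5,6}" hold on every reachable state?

Inv-set: {0,1,3,4,5,6}
Reachable = {0,1,2,3,5,6}
  0: ✓
  1: ✓
  2: VIOLATES
  3: ✓
  5: ✓
  6: ✓
reach 2 via b·b — violates

Answer: INVARIANT VIOLATED at state 2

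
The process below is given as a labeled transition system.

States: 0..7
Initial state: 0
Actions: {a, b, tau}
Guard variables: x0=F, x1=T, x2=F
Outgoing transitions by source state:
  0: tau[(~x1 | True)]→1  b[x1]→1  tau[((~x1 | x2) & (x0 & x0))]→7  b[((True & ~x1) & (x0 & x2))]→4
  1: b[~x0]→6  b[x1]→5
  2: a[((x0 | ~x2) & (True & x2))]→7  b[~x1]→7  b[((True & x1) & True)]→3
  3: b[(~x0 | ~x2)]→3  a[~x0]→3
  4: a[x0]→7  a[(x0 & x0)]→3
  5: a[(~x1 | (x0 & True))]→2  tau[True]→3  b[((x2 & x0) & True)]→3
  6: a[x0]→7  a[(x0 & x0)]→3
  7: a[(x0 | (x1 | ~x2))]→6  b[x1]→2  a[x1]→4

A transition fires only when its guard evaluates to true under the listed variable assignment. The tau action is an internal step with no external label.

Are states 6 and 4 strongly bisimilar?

Compute ~ classes (split until stable):
  π0 = {{0,1,2,3,4,5,6,7}}
  π1 = {{0},{1,2},{3,7},{4,6},{5}}
  π2 = {{0},{1},{2},{3},{4,6},{5},{7}}
7 equivalence class(es) (converged in 3)
class of 6: {4,6}; class of 4: {4,6}

Answer: BISIMILAR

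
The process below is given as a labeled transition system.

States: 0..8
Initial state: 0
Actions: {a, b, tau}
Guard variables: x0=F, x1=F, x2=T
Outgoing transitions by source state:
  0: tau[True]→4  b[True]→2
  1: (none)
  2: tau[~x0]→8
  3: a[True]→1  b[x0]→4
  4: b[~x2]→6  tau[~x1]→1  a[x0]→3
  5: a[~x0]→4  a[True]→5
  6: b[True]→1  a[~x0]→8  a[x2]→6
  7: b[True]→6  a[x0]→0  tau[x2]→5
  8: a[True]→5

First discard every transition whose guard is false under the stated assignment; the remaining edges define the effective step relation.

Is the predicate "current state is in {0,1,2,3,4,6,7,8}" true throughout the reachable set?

Answer: INVARIANT VIOLATED at state 5

Working:
Inv-set: {0,1,2,3,4,6,7,8}
Reachable = {0,1,2,4,5,8}
  0: safe
  1: safe
  2: safe
  4: safe
  5: outside
  8: safe
reach 5 via b·tau·a — violates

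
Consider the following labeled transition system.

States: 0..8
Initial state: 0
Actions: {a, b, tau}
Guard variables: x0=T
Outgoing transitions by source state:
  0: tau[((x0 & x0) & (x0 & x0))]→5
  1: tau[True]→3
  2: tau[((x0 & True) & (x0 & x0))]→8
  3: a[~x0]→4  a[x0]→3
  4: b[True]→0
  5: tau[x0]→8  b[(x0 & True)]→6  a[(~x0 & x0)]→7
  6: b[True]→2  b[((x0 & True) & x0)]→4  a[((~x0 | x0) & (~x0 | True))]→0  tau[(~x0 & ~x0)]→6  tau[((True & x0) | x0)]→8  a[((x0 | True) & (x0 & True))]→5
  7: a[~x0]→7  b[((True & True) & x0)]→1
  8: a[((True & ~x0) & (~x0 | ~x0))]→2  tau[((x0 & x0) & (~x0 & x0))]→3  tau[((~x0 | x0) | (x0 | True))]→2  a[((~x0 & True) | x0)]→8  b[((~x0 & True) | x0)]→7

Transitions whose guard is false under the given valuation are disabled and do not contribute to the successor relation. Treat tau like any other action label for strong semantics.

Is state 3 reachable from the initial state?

After dropping false guards: 16 live edges.
L0 = {0}
L1 = {5}  now seen {0,5}
L2 = {6,8}  now seen {0,5,6,8}
L3 = {2,4,7}  now seen {0,2,4,5,6,7,8}
L4 = {1}  now seen {0,1,2,4,5,6,7,8}
L5 = {3}  now seen {0,1,2,3,4,5,6,7,8}
Reach set: {0,1,2,3,4,5,6,7,8}
Path to 3: tau·tau·b·b·tau

Answer: REACHABLE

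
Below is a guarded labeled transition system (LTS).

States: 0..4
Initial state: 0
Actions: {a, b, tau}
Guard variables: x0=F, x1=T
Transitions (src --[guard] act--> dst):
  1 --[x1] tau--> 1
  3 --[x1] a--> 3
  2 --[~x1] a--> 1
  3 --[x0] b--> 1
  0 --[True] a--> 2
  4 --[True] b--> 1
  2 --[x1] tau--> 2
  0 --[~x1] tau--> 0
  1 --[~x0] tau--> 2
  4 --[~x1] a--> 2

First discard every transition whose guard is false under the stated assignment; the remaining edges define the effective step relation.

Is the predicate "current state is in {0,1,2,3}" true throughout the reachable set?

Inv-set: {0,1,2,3}
Reach set: {0,2}
  0: ok
  2: ok

Answer: INVARIANT HOLDS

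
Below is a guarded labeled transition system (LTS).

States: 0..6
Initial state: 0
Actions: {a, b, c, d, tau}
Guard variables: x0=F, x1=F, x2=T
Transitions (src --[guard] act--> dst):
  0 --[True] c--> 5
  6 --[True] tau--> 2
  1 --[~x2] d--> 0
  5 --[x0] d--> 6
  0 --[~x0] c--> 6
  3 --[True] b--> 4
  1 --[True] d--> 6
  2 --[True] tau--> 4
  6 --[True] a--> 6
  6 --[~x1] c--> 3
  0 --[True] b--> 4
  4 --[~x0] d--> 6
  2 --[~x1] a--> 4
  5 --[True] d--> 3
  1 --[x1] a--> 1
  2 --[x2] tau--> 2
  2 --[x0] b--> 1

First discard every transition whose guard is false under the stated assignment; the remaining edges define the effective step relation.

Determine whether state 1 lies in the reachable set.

13 transition(s) survive guard evaluation.
Layer 0: {0}
Layer 1: {4,5,6}  cumulative {0,4,5,6}
Layer 2: {2,3}  cumulative {0,2,3,4,5,6}
Reach set: {0,2,3,4,5,6}

Answer: UNREACHABLE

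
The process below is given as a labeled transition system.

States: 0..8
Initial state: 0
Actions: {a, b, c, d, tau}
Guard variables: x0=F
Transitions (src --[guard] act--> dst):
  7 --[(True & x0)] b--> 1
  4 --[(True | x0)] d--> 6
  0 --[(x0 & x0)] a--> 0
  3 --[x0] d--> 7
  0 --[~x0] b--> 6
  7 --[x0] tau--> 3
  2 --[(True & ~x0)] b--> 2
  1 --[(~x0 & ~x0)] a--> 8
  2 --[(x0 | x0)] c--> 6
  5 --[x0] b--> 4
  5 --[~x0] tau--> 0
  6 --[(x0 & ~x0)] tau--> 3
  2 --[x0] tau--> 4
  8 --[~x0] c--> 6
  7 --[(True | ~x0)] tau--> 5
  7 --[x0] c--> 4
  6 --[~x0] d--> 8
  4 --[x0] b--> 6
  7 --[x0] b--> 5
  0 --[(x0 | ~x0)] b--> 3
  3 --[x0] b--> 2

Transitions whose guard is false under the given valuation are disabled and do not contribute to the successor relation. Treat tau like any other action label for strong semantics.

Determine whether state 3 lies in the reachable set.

Answer: REACHABLE

Analysis:
Guard filter leaves 9 enabled edge(s).
L0 = {0}
L1 = {3,6}  total {0,3,6}
L2 = {8}  total {0,3,6,8}
Reach set: {0,3,6,8}
trace reaching 3: b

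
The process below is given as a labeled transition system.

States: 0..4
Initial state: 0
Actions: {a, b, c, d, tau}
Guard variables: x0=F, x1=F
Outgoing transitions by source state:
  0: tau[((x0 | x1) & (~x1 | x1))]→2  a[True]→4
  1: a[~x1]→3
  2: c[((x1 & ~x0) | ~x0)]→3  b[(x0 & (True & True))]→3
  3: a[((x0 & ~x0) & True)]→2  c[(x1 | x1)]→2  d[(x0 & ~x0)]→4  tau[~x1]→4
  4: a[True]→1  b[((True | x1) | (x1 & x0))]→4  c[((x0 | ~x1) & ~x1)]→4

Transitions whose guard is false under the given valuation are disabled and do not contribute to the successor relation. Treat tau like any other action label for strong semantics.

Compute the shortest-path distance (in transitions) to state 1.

Answer: 2

Working:
BFS to 1:
  L0 = {0}
  L1 = {4}
  L2 = {1}
depth(1)=2, e.g. a·a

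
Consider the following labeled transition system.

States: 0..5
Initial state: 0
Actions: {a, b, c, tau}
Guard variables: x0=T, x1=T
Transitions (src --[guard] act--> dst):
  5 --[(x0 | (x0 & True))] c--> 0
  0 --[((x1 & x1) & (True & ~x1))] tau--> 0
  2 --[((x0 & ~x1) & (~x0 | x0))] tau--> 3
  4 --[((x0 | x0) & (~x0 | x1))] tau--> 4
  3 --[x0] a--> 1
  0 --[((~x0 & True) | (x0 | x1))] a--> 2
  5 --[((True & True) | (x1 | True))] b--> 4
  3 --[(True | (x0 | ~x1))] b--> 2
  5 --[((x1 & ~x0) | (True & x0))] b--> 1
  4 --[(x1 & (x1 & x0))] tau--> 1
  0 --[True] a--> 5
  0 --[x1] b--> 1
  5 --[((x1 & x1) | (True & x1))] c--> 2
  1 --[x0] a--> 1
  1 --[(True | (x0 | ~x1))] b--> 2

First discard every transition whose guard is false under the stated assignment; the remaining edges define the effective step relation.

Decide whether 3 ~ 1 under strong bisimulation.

Answer: BISIMILAR

Analysis:
Compute ~ classes (split until stable):
  P[0] = {{0,1,2,3,4,5}}
  P[1] = {{0,1,3},{2},{4},{5}}
  P[2] = {{0},{1,3},{2},{4},{5}}
stable after 3 split(s): 5 block(s)
[3]={1,3}  [1]={1,3}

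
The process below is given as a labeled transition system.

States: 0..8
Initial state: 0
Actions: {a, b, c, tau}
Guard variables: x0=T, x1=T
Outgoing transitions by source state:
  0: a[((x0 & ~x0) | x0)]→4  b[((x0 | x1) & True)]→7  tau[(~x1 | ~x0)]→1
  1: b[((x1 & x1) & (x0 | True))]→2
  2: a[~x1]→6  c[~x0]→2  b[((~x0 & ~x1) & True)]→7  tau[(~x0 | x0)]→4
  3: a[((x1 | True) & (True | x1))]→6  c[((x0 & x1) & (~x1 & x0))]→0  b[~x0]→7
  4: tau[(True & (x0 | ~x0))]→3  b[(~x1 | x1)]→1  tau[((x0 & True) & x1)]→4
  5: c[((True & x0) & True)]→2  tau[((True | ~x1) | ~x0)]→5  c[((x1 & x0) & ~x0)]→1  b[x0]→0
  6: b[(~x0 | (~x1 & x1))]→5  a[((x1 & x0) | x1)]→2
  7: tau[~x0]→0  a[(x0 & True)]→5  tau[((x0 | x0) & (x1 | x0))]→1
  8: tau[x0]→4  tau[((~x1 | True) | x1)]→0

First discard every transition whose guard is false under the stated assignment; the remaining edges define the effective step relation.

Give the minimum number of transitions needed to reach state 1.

Breadth-first toward 1:
  L0 = {0}
  L1 = {4,7}
  L2 = {1,3,5}
first hit 1 at d=2 via a·b

Answer: 2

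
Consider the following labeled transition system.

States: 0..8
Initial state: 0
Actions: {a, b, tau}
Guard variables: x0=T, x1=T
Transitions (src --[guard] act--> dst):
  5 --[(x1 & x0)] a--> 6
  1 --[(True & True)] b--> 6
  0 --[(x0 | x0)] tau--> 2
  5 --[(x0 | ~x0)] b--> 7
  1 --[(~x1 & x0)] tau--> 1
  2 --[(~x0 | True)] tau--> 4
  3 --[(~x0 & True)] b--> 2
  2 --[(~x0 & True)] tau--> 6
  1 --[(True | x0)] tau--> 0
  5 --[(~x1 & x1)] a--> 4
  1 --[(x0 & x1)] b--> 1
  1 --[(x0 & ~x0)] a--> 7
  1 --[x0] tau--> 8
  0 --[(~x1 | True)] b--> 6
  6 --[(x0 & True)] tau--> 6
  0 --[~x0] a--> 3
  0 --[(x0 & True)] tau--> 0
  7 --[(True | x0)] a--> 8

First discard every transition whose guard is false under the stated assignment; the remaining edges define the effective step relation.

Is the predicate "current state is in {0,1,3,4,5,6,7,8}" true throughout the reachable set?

Answer: INVARIANT VIOLATED at state 2

Working:
Allowed set {0,1,3,4,5,6,7,8}
Reachable = {0,2,4,6}
  0: ok
  2: ✗ unsafe
  4: ok
  6: ok
counterexample path to 2: tau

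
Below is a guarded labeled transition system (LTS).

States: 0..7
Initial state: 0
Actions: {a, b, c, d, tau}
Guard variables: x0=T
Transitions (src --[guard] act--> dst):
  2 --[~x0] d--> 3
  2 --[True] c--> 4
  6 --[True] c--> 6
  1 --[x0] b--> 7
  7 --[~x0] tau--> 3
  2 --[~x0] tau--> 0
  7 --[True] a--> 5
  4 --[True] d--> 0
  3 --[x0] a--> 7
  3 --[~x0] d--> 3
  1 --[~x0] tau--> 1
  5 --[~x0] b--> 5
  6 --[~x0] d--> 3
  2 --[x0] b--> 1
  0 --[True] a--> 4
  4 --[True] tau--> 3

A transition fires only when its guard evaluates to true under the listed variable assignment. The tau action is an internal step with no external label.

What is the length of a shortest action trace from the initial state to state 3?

BFS to 3:
  Layer 0: {0}
  Layer 1: {4}
  Layer 2: {3}
3 enters at depth 2; path a·tau

Answer: 2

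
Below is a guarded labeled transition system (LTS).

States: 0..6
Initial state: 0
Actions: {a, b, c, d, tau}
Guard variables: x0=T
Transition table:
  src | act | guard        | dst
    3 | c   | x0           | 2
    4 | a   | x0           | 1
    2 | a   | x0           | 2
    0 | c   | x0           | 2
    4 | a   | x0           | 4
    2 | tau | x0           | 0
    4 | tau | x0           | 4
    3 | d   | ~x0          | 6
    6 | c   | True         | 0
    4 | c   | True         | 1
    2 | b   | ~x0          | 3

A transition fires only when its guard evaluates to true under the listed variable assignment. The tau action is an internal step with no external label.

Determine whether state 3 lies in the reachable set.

Answer: UNREACHABLE

Trace:
After dropping false guards: 9 live edges.
Layer 0: {0}
Layer 1: {2}  now seen {0,2}
R = {0,2}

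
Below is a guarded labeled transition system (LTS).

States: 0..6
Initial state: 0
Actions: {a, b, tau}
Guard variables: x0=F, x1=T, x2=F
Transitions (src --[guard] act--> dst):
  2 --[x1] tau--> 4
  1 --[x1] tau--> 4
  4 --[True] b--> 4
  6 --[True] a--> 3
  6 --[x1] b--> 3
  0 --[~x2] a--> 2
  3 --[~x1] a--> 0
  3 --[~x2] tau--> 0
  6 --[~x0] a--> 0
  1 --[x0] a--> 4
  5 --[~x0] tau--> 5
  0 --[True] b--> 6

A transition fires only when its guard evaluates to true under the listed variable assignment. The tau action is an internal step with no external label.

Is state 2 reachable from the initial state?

10 transition(s) survive guard evaluation.
depth 0: {0}
depth 1: {2,6}  now seen {0,2,6}
depth 2: {3,4}  now seen {0,2,3,4,6}
Reachable = {0,2,3,4,6}
Path to 2: a

Answer: REACHABLE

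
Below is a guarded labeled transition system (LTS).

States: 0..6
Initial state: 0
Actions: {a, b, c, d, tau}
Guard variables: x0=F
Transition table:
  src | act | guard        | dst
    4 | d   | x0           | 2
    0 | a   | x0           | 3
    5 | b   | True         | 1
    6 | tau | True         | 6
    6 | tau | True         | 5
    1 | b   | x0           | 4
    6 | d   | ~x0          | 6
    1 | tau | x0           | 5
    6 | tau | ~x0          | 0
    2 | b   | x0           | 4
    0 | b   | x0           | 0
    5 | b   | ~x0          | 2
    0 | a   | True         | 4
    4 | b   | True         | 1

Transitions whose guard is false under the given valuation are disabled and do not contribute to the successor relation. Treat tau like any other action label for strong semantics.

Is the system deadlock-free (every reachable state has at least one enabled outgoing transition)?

Answer: DEADLOCK at state 1

Analysis:
Reach set: {0,1,4}
  0: a→4  [deg 1]
  1: ∅  [STUCK]
  4: b→1  [deg 1]
trace reaching 1: a·b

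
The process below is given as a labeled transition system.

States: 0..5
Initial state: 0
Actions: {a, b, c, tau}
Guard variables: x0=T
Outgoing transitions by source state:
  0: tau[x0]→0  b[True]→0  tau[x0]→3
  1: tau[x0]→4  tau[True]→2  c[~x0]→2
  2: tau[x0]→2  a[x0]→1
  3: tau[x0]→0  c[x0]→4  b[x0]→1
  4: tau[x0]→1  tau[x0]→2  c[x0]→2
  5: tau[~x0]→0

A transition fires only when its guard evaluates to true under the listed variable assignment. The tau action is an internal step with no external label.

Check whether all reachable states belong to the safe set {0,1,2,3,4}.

Safe = {0,1,2,3,4}
R = {0,1,2,3,4}
  0: ✓
  1: ✓
  2: ✓
  3: ✓
  4: ✓

Answer: INVARIANT HOLDS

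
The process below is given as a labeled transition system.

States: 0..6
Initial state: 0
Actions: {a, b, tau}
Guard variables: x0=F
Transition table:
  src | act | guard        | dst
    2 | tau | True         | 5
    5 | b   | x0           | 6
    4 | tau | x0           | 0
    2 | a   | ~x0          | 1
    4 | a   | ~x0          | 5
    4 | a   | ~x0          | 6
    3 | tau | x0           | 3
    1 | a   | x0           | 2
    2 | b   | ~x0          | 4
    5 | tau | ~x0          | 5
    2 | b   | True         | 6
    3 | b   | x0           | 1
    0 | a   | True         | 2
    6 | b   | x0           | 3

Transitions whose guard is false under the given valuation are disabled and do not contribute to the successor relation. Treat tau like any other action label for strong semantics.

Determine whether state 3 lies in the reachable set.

After dropping false guards: 8 live edges.
L0 = {0}
L1 = {2}  total {0,2}
L2 = {1,4,5,6}  total {0,1,2,4,5,6}
R = {0,1,2,4,5,6}

Answer: UNREACHABLE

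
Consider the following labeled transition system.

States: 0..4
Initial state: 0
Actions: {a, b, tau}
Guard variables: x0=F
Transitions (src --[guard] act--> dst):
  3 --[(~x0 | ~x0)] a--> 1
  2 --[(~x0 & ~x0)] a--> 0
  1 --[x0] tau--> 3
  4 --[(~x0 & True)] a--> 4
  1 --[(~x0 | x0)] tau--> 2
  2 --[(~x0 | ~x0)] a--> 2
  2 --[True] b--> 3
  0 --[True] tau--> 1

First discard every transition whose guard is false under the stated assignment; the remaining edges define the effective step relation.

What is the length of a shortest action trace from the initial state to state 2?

Breadth-first toward 2:
  Layer 0: {0}
  Layer 1: {1}
  Layer 2: {2}
2 enters at depth 2; path tau·tau

Answer: 2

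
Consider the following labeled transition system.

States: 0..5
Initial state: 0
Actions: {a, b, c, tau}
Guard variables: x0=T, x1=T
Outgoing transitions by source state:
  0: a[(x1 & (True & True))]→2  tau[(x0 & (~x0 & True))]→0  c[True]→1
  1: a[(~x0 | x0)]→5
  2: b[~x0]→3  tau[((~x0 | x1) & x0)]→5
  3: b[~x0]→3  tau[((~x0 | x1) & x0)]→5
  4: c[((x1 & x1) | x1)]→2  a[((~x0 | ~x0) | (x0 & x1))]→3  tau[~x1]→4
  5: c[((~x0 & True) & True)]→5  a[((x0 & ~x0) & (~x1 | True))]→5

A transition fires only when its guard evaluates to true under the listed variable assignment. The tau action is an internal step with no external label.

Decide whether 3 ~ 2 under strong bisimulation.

Answer: BISIMILAR

Working:
Refine partition for ~:
  round 0: {{0,1,2,3,4,5}}
  round 1: {{0,4},{1},{2,3},{5}}
  round 2: {{0},{1},{2,3},{4},{5}}
5 equivalence class(es) (converged in 3)
class of 3: {2,3}; class of 2: {2,3}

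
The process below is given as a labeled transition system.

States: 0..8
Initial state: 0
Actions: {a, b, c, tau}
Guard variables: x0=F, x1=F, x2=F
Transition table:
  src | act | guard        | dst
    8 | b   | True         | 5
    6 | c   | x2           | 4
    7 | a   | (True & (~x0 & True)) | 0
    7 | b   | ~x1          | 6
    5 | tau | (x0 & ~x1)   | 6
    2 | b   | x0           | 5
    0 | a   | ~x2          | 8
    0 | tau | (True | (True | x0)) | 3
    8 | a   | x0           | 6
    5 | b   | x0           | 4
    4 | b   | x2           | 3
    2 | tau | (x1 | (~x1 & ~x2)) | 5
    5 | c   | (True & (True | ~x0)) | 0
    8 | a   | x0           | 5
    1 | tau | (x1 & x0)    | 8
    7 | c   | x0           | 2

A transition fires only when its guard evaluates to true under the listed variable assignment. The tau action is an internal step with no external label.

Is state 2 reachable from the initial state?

7 transition(s) survive guard evaluation.
depth 0: {0}
depth 1: {3,8}  total {0,3,8}
depth 2: {5}  total {0,3,5,8}
Reach set: {0,3,5,8}

Answer: UNREACHABLE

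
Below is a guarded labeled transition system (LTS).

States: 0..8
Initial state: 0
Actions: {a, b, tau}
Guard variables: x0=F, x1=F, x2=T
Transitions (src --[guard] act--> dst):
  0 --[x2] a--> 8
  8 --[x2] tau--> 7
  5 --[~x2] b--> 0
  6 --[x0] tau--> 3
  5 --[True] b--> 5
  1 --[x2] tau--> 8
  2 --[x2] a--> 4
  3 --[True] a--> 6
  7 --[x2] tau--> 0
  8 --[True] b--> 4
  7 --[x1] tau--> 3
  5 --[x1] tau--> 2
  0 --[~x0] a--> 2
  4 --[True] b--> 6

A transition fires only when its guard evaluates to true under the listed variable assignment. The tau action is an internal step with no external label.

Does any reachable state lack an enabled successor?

Reach set: {0,2,4,6,7,8}
  0: a→2  a→8  [2 out]
  2: a→4  [1 out]
  4: b→6  [1 out]
  6: ∅  [no exit]
  7: tau→0  [1 out]
  8: b→4  tau→7  [2 out]
Path to 6: a·b·b

Answer: DEADLOCK at state 6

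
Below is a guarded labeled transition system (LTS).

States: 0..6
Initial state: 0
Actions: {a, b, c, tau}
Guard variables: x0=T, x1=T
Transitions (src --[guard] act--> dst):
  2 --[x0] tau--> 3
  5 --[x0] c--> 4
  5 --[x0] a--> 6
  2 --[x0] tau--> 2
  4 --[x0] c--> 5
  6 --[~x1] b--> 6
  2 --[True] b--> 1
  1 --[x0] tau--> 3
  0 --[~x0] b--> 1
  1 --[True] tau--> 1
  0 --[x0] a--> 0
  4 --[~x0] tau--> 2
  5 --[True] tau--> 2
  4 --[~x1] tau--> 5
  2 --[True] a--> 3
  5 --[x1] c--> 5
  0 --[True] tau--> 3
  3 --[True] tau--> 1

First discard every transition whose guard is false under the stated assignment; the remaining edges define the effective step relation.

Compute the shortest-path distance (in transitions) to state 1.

Answer: 2

Trace:
Layered search for 1:
  L0 = {0}
  L1 = {3}
  L2 = {1}
depth(1)=2, e.g. tau·tau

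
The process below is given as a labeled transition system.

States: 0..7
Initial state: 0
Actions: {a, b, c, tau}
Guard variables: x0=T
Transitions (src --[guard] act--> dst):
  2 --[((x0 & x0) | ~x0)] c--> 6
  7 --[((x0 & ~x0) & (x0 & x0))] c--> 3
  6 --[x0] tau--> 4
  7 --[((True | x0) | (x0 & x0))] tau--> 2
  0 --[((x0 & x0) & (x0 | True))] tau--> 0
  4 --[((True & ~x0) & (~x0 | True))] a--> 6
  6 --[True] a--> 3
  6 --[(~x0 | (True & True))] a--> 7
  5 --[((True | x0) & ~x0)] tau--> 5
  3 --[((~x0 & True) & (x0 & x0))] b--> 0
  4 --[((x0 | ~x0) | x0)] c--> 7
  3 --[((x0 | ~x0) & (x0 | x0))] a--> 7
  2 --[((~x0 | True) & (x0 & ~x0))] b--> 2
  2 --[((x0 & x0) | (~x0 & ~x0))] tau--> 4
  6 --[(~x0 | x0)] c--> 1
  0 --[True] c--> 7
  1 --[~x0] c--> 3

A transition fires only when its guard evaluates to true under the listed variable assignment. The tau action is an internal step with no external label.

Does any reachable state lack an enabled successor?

Reach set: {0,1,2,3,4,6,7}
  0: c→7  tau→0  [2 out]
  1: ∅  [STUCK]
  2: c→6  tau→4  [2 out]
  3: a→7  [1 out]
  4: c→7  [1 out]
  6: a→3  a→7  c→1  tau→4  [4 out]
  7: tau→2  [1 out]
Path to 1: c·tau·c·c

Answer: DEADLOCK at state 1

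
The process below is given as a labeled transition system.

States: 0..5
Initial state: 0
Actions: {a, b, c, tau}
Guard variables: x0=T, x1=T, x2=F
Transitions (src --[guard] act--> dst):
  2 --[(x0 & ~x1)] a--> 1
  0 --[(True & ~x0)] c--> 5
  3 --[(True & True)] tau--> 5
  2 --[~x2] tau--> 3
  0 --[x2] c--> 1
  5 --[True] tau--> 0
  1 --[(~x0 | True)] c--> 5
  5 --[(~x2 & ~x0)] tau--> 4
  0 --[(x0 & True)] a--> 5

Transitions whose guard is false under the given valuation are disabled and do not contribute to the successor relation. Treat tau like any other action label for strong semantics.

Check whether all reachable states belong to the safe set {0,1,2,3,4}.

Answer: INVARIANT VIOLATED at state 5

Analysis:
Safe = {0,1,2,3,4}
Reach set: {0,5}
  0: ok
  5: VIOLATES
reach 5 via a — violates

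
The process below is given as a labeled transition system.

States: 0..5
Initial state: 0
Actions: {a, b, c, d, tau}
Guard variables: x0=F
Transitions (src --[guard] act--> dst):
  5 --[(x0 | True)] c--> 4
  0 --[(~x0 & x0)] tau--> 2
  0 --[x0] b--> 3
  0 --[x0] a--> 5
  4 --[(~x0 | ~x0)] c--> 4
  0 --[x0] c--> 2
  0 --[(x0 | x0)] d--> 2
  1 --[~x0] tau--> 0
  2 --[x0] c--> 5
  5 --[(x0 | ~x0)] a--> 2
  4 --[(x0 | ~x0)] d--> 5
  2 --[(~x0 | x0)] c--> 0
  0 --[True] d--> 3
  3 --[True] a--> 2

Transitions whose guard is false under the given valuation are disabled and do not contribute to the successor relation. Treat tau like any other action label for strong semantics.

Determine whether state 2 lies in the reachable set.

Answer: REACHABLE

Trace:
Guard filter leaves 8 enabled edge(s).
depth 0: {0}
depth 1: {3}  now seen {0,3}
depth 2: {2}  now seen {0,2,3}
Reachable = {0,2,3}
Path to 2: d·a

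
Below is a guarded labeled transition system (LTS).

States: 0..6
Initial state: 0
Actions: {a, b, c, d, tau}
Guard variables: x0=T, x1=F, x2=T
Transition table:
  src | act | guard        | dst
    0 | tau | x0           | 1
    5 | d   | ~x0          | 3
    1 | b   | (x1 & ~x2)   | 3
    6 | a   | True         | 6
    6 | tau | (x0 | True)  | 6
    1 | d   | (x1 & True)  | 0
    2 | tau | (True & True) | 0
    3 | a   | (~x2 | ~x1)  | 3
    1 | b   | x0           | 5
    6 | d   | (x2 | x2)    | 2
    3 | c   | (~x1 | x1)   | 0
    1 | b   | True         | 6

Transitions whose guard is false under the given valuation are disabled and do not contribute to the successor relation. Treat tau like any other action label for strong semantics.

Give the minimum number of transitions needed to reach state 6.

Answer: 2

Trace:
Breadth-first toward 6:
  L0 = {0}
  L1 = {1}
  L2 = {5,6}
first hit 6 at d=2 via tau·b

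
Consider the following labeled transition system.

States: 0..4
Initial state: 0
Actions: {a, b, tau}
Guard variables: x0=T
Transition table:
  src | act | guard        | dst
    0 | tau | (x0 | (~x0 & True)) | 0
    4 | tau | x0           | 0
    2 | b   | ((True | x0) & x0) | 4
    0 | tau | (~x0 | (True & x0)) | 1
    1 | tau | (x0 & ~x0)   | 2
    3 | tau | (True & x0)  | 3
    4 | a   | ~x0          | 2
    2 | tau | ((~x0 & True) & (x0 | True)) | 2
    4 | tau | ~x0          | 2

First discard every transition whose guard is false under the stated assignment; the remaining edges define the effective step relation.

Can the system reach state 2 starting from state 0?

5 transition(s) survive guard evaluation.
Layer 0: {0}
Layer 1: {1}  now seen {0,1}
R = {0,1}

Answer: UNREACHABLE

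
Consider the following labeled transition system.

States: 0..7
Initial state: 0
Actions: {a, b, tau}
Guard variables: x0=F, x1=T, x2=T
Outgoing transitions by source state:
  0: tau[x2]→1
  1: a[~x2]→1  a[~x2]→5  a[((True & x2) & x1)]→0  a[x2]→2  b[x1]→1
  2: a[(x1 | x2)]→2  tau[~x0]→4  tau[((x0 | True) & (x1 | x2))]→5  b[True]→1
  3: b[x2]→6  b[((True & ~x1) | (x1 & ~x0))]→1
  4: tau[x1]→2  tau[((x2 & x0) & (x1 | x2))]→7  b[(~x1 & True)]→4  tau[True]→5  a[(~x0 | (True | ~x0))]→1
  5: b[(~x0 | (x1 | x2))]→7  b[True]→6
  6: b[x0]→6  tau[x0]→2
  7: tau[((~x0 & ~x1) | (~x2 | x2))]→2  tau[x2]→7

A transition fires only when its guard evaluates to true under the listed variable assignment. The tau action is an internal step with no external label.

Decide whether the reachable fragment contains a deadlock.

Answer: DEADLOCK at state 6

Analysis:
Reach set: {0,1,2,4,5,6,7}
  0: tau→1  [1 out]
  1: a→0  a→2  b→1  [3 out]
  2: a→2  b→1  tau→4  tau→5  [4 out]
  4: a→1  tau→2  tau→5  [3 out]
  5: b→6  b→7  [2 out]
  6: ∅  [no exit]
  7: tau→2  tau→7  [2 out]
witness 6: tau·a·tau·b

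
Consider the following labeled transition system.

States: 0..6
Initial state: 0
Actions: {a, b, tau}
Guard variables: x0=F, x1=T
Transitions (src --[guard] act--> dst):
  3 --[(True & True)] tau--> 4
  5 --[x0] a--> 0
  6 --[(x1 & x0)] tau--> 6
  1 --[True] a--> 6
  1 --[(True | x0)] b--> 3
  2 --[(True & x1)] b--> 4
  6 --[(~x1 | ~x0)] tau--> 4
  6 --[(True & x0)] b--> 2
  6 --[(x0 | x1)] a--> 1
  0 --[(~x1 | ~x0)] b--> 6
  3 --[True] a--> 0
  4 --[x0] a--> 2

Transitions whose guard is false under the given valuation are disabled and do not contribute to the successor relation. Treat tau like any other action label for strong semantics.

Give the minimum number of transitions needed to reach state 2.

Answer: UNREACHABLE

Working:
Layered search for 2:
  Layer 0: {0}
  Layer 1: {6}
  Layer 2: {1,4}
  Layer 3: {3}
2 never appears.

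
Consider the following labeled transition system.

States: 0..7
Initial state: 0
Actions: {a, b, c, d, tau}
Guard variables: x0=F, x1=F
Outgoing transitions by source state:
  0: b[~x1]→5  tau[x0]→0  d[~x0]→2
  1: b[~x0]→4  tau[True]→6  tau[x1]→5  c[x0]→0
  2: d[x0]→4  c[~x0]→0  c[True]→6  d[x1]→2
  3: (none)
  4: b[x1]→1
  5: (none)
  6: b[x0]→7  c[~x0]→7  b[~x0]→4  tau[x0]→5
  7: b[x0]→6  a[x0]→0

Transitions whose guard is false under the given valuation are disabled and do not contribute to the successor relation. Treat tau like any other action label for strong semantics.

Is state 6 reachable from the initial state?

Answer: REACHABLE

Working:
After dropping false guards: 8 live edges.
depth 0: {0}
depth 1: {2,5}  cumulative {0,2,5}
depth 2: {6}  cumulative {0,2,5,6}
depth 3: {4,7}  cumulative {0,2,4,5,6,7}
R = {0,2,4,5,6,7}
Path to 6: d·c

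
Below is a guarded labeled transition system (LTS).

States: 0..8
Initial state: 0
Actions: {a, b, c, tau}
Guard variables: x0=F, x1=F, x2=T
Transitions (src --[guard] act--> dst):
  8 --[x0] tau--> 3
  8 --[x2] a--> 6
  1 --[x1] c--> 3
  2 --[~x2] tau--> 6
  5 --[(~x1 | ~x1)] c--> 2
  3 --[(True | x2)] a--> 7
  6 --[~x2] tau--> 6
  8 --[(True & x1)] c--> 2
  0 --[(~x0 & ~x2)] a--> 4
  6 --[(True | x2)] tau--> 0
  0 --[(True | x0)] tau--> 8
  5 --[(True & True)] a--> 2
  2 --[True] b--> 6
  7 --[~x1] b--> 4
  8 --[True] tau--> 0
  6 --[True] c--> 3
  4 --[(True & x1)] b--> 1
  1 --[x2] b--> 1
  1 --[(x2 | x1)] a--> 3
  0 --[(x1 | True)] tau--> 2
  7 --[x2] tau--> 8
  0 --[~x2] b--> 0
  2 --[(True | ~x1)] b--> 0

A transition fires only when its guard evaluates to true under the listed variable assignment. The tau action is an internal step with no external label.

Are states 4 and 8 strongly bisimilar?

Compute ~ classes (split until stable):
  round 0: {{0,1,2,3,4,5,6,7,8}}
  round 1: {{0},{1},{2},{3},{4},{5},{6},{7},{8}}
9 equivalence class(es) (converged in 2)
4∈{4}, 8∈{8}

Answer: NOT BISIMILAR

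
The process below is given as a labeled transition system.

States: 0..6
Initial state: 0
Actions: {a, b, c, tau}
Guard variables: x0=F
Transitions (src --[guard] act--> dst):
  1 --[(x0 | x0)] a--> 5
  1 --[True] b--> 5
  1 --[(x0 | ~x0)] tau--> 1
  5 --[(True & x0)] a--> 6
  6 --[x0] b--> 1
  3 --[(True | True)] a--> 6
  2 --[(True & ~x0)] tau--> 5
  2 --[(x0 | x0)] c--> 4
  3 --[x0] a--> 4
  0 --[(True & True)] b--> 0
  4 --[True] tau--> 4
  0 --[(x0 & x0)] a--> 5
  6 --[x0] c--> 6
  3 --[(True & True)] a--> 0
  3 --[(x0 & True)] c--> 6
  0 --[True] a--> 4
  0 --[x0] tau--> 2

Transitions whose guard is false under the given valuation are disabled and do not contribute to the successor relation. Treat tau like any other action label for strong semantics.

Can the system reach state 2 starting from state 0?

Answer: UNREACHABLE

Trace:
Guard filter leaves 8 enabled edge(s).
L0 = {0}
L1 = {4}  total {0,4}
Reach set: {0,4}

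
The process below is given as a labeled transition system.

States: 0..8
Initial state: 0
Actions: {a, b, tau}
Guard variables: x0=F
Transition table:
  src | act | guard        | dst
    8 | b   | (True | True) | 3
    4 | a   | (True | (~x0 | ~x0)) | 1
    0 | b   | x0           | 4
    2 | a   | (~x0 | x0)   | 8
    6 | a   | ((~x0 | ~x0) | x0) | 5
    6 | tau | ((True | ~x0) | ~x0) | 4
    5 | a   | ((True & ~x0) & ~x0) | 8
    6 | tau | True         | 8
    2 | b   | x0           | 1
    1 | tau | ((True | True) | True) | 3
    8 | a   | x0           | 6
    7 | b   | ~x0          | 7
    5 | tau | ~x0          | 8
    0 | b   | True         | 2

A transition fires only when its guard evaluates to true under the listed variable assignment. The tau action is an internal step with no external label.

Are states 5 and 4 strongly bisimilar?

Answer: NOT BISIMILAR

Trace:
Refine partition for ~:
  P[0] = {{0,1,2,3,4,5,6,7,8}}
  P[1] = {{0,7,8},{1},{2,4},{3},{5,6}}
  P[2] = {{0},{1},{2},{3},{4},{5},{6},{7},{8}}
Fixed point at round 3; 9 class(es).
class of 5: {5}; class of 4: {4}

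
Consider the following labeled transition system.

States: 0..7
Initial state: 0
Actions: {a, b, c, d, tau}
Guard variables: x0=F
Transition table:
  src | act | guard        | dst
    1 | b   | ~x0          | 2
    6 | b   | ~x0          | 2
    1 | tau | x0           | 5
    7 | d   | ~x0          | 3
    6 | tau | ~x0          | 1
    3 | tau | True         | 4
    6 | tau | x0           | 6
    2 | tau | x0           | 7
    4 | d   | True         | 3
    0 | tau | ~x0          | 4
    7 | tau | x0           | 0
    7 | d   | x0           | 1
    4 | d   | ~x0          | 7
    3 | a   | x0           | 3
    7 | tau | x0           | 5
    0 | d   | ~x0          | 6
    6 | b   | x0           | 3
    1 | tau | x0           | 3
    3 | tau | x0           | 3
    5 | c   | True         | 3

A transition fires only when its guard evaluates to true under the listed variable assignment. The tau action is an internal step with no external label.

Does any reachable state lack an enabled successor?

Reach set: {0,1,2,3,4,6,7}
  0: d→6  tau→4  [deg 2]
  1: b→2  [deg 1]
  2: ∅  [deadlock]
  3: tau→4  [deg 1]
  4: d→3  d→7  [deg 2]
  6: b→2  tau→1  [deg 2]
  7: d→3  [deg 1]
Path to 2: d·b

Answer: DEADLOCK at state 2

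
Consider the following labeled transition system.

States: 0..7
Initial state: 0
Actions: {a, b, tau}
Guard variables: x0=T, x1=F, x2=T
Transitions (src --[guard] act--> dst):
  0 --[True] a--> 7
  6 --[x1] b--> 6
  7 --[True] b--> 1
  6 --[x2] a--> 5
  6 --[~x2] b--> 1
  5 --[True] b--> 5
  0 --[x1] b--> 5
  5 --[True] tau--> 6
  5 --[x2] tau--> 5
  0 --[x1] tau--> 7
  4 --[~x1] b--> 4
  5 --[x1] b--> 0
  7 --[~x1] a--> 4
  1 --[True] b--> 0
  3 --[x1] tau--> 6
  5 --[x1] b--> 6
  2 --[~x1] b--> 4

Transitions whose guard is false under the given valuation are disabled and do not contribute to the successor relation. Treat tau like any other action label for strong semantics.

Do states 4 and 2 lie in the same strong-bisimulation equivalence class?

Bisimulation quotient by refinement:
  P[0] = {{0,1,2,3,4,5,6,7}}
  P[1] = {{0,6},{1,2,4},{3},{5},{7}}
  P[2] = {{0},{1},{2,4},{3},{5},{6},{7}}
stable after 3 split(s): 7 block(s)
class of 4: {2,4}; class of 2: {2,4}

Answer: BISIMILAR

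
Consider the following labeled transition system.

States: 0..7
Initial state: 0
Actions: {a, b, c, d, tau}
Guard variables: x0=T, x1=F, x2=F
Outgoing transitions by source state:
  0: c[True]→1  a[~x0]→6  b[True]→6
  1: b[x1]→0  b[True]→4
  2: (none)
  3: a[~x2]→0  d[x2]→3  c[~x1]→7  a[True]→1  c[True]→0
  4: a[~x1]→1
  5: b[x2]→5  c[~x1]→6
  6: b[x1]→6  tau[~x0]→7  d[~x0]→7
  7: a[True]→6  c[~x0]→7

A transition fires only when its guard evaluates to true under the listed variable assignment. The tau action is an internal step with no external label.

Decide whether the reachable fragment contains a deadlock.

R = {0,1,4,6}
  0: b→6  c→1  [2 exit(s)]
  1: b→4  [1 exit(s)]
  4: a→1  [1 exit(s)]
  6: ∅  [no exit]
Path to 6: b

Answer: DEADLOCK at state 6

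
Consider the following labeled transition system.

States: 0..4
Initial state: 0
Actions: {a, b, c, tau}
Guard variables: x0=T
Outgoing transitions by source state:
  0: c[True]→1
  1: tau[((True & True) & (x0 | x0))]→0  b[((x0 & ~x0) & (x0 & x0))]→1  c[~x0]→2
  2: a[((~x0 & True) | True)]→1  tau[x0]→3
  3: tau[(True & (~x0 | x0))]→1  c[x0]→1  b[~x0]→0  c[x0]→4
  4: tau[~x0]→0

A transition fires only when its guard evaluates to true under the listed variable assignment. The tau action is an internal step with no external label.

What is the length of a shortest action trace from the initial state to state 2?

Answer: UNREACHABLE

Trace:
BFS to 2:
  Layer 0: {0}
  Layer 1: {1}
2 never appears.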